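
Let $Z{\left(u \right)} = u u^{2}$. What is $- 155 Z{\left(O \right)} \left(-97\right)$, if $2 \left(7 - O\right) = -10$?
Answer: $25980480$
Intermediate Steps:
$O = 12$ ($O = 7 - -5 = 7 + 5 = 12$)
$Z{\left(u \right)} = u^{3}$
$- 155 Z{\left(O \right)} \left(-97\right) = - 155 \cdot 12^{3} \left(-97\right) = \left(-155\right) 1728 \left(-97\right) = \left(-267840\right) \left(-97\right) = 25980480$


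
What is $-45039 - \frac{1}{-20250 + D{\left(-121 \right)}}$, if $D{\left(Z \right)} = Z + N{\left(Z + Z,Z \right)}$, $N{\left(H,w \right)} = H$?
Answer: $- \frac{928388906}{20613} \approx -45039.0$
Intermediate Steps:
$D{\left(Z \right)} = 3 Z$ ($D{\left(Z \right)} = Z + \left(Z + Z\right) = Z + 2 Z = 3 Z$)
$-45039 - \frac{1}{-20250 + D{\left(-121 \right)}} = -45039 - \frac{1}{-20250 + 3 \left(-121\right)} = -45039 - \frac{1}{-20250 - 363} = -45039 - \frac{1}{-20613} = -45039 - - \frac{1}{20613} = -45039 + \frac{1}{20613} = - \frac{928388906}{20613}$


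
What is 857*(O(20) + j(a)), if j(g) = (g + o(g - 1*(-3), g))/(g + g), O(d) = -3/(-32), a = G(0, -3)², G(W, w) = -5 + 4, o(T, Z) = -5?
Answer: -52277/32 ≈ -1633.7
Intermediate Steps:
G(W, w) = -1
a = 1 (a = (-1)² = 1)
O(d) = 3/32 (O(d) = -3*(-1/32) = 3/32)
j(g) = (-5 + g)/(2*g) (j(g) = (g - 5)/(g + g) = (-5 + g)/((2*g)) = (-5 + g)*(1/(2*g)) = (-5 + g)/(2*g))
857*(O(20) + j(a)) = 857*(3/32 + (½)*(-5 + 1)/1) = 857*(3/32 + (½)*1*(-4)) = 857*(3/32 - 2) = 857*(-61/32) = -52277/32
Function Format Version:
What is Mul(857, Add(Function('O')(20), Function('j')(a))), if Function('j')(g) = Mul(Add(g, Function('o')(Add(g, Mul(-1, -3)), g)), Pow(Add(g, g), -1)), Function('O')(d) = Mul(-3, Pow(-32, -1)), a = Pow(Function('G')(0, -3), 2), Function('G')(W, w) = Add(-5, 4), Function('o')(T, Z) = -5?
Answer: Rational(-52277, 32) ≈ -1633.7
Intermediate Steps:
Function('G')(W, w) = -1
a = 1 (a = Pow(-1, 2) = 1)
Function('O')(d) = Rational(3, 32) (Function('O')(d) = Mul(-3, Rational(-1, 32)) = Rational(3, 32))
Function('j')(g) = Mul(Rational(1, 2), Pow(g, -1), Add(-5, g)) (Function('j')(g) = Mul(Add(g, -5), Pow(Add(g, g), -1)) = Mul(Add(-5, g), Pow(Mul(2, g), -1)) = Mul(Add(-5, g), Mul(Rational(1, 2), Pow(g, -1))) = Mul(Rational(1, 2), Pow(g, -1), Add(-5, g)))
Mul(857, Add(Function('O')(20), Function('j')(a))) = Mul(857, Add(Rational(3, 32), Mul(Rational(1, 2), Pow(1, -1), Add(-5, 1)))) = Mul(857, Add(Rational(3, 32), Mul(Rational(1, 2), 1, -4))) = Mul(857, Add(Rational(3, 32), -2)) = Mul(857, Rational(-61, 32)) = Rational(-52277, 32)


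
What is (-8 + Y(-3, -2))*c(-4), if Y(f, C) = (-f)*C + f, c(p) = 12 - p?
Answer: -272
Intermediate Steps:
Y(f, C) = f - C*f (Y(f, C) = -C*f + f = f - C*f)
(-8 + Y(-3, -2))*c(-4) = (-8 - 3*(1 - 1*(-2)))*(12 - 1*(-4)) = (-8 - 3*(1 + 2))*(12 + 4) = (-8 - 3*3)*16 = (-8 - 9)*16 = -17*16 = -272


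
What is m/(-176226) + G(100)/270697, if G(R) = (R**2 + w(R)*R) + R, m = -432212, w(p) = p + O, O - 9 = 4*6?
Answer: 60561090082/23851924761 ≈ 2.5390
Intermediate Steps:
O = 33 (O = 9 + 4*6 = 9 + 24 = 33)
w(p) = 33 + p (w(p) = p + 33 = 33 + p)
G(R) = R + R**2 + R*(33 + R) (G(R) = (R**2 + (33 + R)*R) + R = (R**2 + R*(33 + R)) + R = R + R**2 + R*(33 + R))
m/(-176226) + G(100)/270697 = -432212/(-176226) + (2*100*(17 + 100))/270697 = -432212*(-1/176226) + (2*100*117)*(1/270697) = 216106/88113 + 23400*(1/270697) = 216106/88113 + 23400/270697 = 60561090082/23851924761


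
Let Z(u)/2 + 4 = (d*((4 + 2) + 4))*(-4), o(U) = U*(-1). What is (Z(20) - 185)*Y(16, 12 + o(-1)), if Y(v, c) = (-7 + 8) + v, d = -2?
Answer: -561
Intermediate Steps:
o(U) = -U
Z(u) = 152 (Z(u) = -8 + 2*(-2*((4 + 2) + 4)*(-4)) = -8 + 2*(-2*(6 + 4)*(-4)) = -8 + 2*(-2*10*(-4)) = -8 + 2*(-20*(-4)) = -8 + 2*80 = -8 + 160 = 152)
Y(v, c) = 1 + v
(Z(20) - 185)*Y(16, 12 + o(-1)) = (152 - 185)*(1 + 16) = -33*17 = -561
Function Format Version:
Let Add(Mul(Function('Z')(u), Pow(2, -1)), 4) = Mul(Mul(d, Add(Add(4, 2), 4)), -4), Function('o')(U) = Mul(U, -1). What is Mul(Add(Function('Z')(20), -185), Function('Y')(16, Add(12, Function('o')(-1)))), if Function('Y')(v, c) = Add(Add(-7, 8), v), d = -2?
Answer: -561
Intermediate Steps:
Function('o')(U) = Mul(-1, U)
Function('Z')(u) = 152 (Function('Z')(u) = Add(-8, Mul(2, Mul(Mul(-2, Add(Add(4, 2), 4)), -4))) = Add(-8, Mul(2, Mul(Mul(-2, Add(6, 4)), -4))) = Add(-8, Mul(2, Mul(Mul(-2, 10), -4))) = Add(-8, Mul(2, Mul(-20, -4))) = Add(-8, Mul(2, 80)) = Add(-8, 160) = 152)
Function('Y')(v, c) = Add(1, v)
Mul(Add(Function('Z')(20), -185), Function('Y')(16, Add(12, Function('o')(-1)))) = Mul(Add(152, -185), Add(1, 16)) = Mul(-33, 17) = -561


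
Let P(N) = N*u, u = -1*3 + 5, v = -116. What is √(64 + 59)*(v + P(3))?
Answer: -110*√123 ≈ -1220.0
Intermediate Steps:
u = 2 (u = -3 + 5 = 2)
P(N) = 2*N (P(N) = N*2 = 2*N)
√(64 + 59)*(v + P(3)) = √(64 + 59)*(-116 + 2*3) = √123*(-116 + 6) = √123*(-110) = -110*√123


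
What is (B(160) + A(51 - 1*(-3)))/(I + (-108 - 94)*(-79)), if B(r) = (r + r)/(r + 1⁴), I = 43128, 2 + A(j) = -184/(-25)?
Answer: 477/3835825 ≈ 0.00012435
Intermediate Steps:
A(j) = 134/25 (A(j) = -2 - 184/(-25) = -2 - 184*(-1/25) = -2 + 184/25 = 134/25)
B(r) = 2*r/(1 + r) (B(r) = (2*r)/(r + 1) = (2*r)/(1 + r) = 2*r/(1 + r))
(B(160) + A(51 - 1*(-3)))/(I + (-108 - 94)*(-79)) = (2*160/(1 + 160) + 134/25)/(43128 + (-108 - 94)*(-79)) = (2*160/161 + 134/25)/(43128 - 202*(-79)) = (2*160*(1/161) + 134/25)/(43128 + 15958) = (320/161 + 134/25)/59086 = (29574/4025)*(1/59086) = 477/3835825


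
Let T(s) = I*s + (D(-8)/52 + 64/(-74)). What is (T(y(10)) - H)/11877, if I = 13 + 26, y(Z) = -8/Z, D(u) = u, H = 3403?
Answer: -8261701/28564185 ≈ -0.28923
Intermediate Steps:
I = 39
T(s) = -490/481 + 39*s (T(s) = 39*s + (-8/52 + 64/(-74)) = 39*s + (-8*1/52 + 64*(-1/74)) = 39*s + (-2/13 - 32/37) = 39*s - 490/481 = -490/481 + 39*s)
(T(y(10)) - H)/11877 = ((-490/481 + 39*(-8/10)) - 1*3403)/11877 = ((-490/481 + 39*(-8*⅒)) - 3403)*(1/11877) = ((-490/481 + 39*(-⅘)) - 3403)*(1/11877) = ((-490/481 - 156/5) - 3403)*(1/11877) = (-77486/2405 - 3403)*(1/11877) = -8261701/2405*1/11877 = -8261701/28564185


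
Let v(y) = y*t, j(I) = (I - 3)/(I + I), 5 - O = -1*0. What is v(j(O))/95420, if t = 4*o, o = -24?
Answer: -24/119275 ≈ -0.00020122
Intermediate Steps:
O = 5 (O = 5 - (-1)*0 = 5 - 1*0 = 5 + 0 = 5)
j(I) = (-3 + I)/(2*I) (j(I) = (-3 + I)/((2*I)) = (-3 + I)*(1/(2*I)) = (-3 + I)/(2*I))
t = -96 (t = 4*(-24) = -96)
v(y) = -96*y (v(y) = y*(-96) = -96*y)
v(j(O))/95420 = -48*(-3 + 5)/5/95420 = -48*2/5*(1/95420) = -96*⅕*(1/95420) = -96/5*1/95420 = -24/119275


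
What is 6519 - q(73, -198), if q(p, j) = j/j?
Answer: 6518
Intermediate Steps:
q(p, j) = 1
6519 - q(73, -198) = 6519 - 1*1 = 6519 - 1 = 6518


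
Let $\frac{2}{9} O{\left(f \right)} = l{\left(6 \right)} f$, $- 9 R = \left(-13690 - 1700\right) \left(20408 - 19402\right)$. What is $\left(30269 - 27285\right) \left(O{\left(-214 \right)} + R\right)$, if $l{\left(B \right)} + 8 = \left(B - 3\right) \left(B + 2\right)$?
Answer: $5087278368$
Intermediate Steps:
$R = 1720260$ ($R = - \frac{\left(-13690 - 1700\right) \left(20408 - 19402\right)}{9} = - \frac{\left(-15390\right) 1006}{9} = \left(- \frac{1}{9}\right) \left(-15482340\right) = 1720260$)
$l{\left(B \right)} = -8 + \left(-3 + B\right) \left(2 + B\right)$ ($l{\left(B \right)} = -8 + \left(B - 3\right) \left(B + 2\right) = -8 + \left(-3 + B\right) \left(2 + B\right)$)
$O{\left(f \right)} = 72 f$ ($O{\left(f \right)} = \frac{9 \left(-14 + 6^{2} - 6\right) f}{2} = \frac{9 \left(-14 + 36 - 6\right) f}{2} = \frac{9 \cdot 16 f}{2} = 72 f$)
$\left(30269 - 27285\right) \left(O{\left(-214 \right)} + R\right) = \left(30269 - 27285\right) \left(72 \left(-214\right) + 1720260\right) = 2984 \left(-15408 + 1720260\right) = 2984 \cdot 1704852 = 5087278368$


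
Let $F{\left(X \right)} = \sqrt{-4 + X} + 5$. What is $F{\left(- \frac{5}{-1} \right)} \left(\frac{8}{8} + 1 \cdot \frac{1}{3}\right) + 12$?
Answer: $20$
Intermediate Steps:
$F{\left(X \right)} = 5 + \sqrt{-4 + X}$
$F{\left(- \frac{5}{-1} \right)} \left(\frac{8}{8} + 1 \cdot \frac{1}{3}\right) + 12 = \left(5 + \sqrt{-4 - \frac{5}{-1}}\right) \left(\frac{8}{8} + 1 \cdot \frac{1}{3}\right) + 12 = \left(5 + \sqrt{-4 - -5}\right) \left(8 \cdot \frac{1}{8} + 1 \cdot \frac{1}{3}\right) + 12 = \left(5 + \sqrt{-4 + 5}\right) \left(1 + \frac{1}{3}\right) + 12 = \left(5 + \sqrt{1}\right) \frac{4}{3} + 12 = \left(5 + 1\right) \frac{4}{3} + 12 = 6 \cdot \frac{4}{3} + 12 = 8 + 12 = 20$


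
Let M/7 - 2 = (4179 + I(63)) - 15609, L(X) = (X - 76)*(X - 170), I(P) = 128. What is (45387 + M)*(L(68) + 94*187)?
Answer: -620116922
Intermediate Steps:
L(X) = (-170 + X)*(-76 + X) (L(X) = (-76 + X)*(-170 + X) = (-170 + X)*(-76 + X))
M = -79100 (M = 14 + 7*((4179 + 128) - 15609) = 14 + 7*(4307 - 15609) = 14 + 7*(-11302) = 14 - 79114 = -79100)
(45387 + M)*(L(68) + 94*187) = (45387 - 79100)*((12920 + 68² - 246*68) + 94*187) = -33713*((12920 + 4624 - 16728) + 17578) = -33713*(816 + 17578) = -33713*18394 = -620116922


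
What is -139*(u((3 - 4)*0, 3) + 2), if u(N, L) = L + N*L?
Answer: -695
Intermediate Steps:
u(N, L) = L + L*N
-139*(u((3 - 4)*0, 3) + 2) = -139*(3*(1 + (3 - 4)*0) + 2) = -139*(3*(1 - 1*0) + 2) = -139*(3*(1 + 0) + 2) = -139*(3*1 + 2) = -139*(3 + 2) = -139*5 = -695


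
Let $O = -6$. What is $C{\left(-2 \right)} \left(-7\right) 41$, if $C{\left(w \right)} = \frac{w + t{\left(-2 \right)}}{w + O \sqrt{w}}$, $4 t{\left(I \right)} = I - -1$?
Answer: $- \frac{2583}{152} + \frac{7749 i \sqrt{2}}{152} \approx -16.993 + 72.097 i$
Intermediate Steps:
$t{\left(I \right)} = \frac{1}{4} + \frac{I}{4}$ ($t{\left(I \right)} = \frac{I - -1}{4} = \frac{I + 1}{4} = \frac{1 + I}{4} = \frac{1}{4} + \frac{I}{4}$)
$C{\left(w \right)} = \frac{- \frac{1}{4} + w}{w - 6 \sqrt{w}}$ ($C{\left(w \right)} = \frac{w + \left(\frac{1}{4} + \frac{1}{4} \left(-2\right)\right)}{w - 6 \sqrt{w}} = \frac{w + \left(\frac{1}{4} - \frac{1}{2}\right)}{w - 6 \sqrt{w}} = \frac{w - \frac{1}{4}}{w - 6 \sqrt{w}} = \frac{- \frac{1}{4} + w}{w - 6 \sqrt{w}}$)
$C{\left(-2 \right)} \left(-7\right) 41 = \frac{\frac{1}{4} - -2}{\left(-1\right) \left(-2\right) + 6 \sqrt{-2}} \left(-7\right) 41 = \frac{\frac{1}{4} + 2}{2 + 6 i \sqrt{2}} \left(-7\right) 41 = \frac{1}{2 + 6 i \sqrt{2}} \cdot \frac{9}{4} \left(-7\right) 41 = \frac{9}{4 \left(2 + 6 i \sqrt{2}\right)} \left(-7\right) 41 = - \frac{63}{4 \left(2 + 6 i \sqrt{2}\right)} 41 = - \frac{2583}{4 \left(2 + 6 i \sqrt{2}\right)}$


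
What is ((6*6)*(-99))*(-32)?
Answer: 114048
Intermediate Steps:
((6*6)*(-99))*(-32) = (36*(-99))*(-32) = -3564*(-32) = 114048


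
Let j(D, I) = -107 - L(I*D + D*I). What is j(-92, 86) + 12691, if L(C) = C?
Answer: 28408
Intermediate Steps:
j(D, I) = -107 - 2*D*I (j(D, I) = -107 - (I*D + D*I) = -107 - (D*I + D*I) = -107 - 2*D*I)
j(-92, 86) + 12691 = (-107 - 2*(-92)*86) + 12691 = (-107 + 15824) + 12691 = 15717 + 12691 = 28408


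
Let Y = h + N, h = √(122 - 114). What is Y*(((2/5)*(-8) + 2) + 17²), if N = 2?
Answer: 2878/5 + 2878*√2/5 ≈ 1389.6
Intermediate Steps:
h = 2*√2 (h = √8 = 2*√2 ≈ 2.8284)
Y = 2 + 2*√2 (Y = 2*√2 + 2 = 2 + 2*√2 ≈ 4.8284)
Y*(((2/5)*(-8) + 2) + 17²) = (2 + 2*√2)*(((2/5)*(-8) + 2) + 17²) = (2 + 2*√2)*(((2*(⅕))*(-8) + 2) + 289) = (2 + 2*√2)*(((⅖)*(-8) + 2) + 289) = (2 + 2*√2)*((-16/5 + 2) + 289) = (2 + 2*√2)*(-6/5 + 289) = (2 + 2*√2)*(1439/5) = 2878/5 + 2878*√2/5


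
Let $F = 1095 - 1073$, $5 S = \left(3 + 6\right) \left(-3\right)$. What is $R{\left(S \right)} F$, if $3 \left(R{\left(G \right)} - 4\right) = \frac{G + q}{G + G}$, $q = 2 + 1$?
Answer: $\frac{2420}{27} \approx 89.63$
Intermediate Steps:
$S = - \frac{27}{5}$ ($S = \frac{\left(3 + 6\right) \left(-3\right)}{5} = \frac{9 \left(-3\right)}{5} = \frac{1}{5} \left(-27\right) = - \frac{27}{5} \approx -5.4$)
$F = 22$ ($F = 1095 - 1073 = 22$)
$q = 3$
$R{\left(G \right)} = 4 + \frac{3 + G}{6 G}$ ($R{\left(G \right)} = 4 + \frac{\left(G + 3\right) \frac{1}{G + G}}{3} = 4 + \frac{\left(3 + G\right) \frac{1}{2 G}}{3} = 4 + \frac{\frac{1}{2} \frac{1}{G} \left(3 + G\right)}{3} = 4 + \frac{3 + G}{6 G}$)
$R{\left(S \right)} F = \frac{3 + 25 \left(- \frac{27}{5}\right)}{6 \left(- \frac{27}{5}\right)} 22 = \frac{1}{6} \left(- \frac{5}{27}\right) \left(3 - 135\right) 22 = \frac{1}{6} \left(- \frac{5}{27}\right) \left(-132\right) 22 = \frac{110}{27} \cdot 22 = \frac{2420}{27}$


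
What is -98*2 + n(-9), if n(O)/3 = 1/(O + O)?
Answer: -1177/6 ≈ -196.17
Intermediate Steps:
n(O) = 3/(2*O) (n(O) = 3/(O + O) = 3/((2*O)) = 3*(1/(2*O)) = 3/(2*O))
-98*2 + n(-9) = -98*2 + (3/2)/(-9) = -196 + (3/2)*(-1/9) = -196 - 1/6 = -1177/6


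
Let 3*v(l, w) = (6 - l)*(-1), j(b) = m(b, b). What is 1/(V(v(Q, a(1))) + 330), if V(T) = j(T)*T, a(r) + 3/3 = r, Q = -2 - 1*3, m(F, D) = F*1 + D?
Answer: 9/3212 ≈ 0.0028020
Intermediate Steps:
m(F, D) = D + F (m(F, D) = F + D = D + F)
Q = -5 (Q = -2 - 3 = -5)
a(r) = -1 + r
j(b) = 2*b (j(b) = b + b = 2*b)
v(l, w) = -2 + l/3 (v(l, w) = ((6 - l)*(-1))/3 = (-6 + l)/3 = -2 + l/3)
V(T) = 2*T**2 (V(T) = (2*T)*T = 2*T**2)
1/(V(v(Q, a(1))) + 330) = 1/(2*(-2 + (1/3)*(-5))**2 + 330) = 1/(2*(-2 - 5/3)**2 + 330) = 1/(2*(-11/3)**2 + 330) = 1/(2*(121/9) + 330) = 1/(242/9 + 330) = 1/(3212/9) = 9/3212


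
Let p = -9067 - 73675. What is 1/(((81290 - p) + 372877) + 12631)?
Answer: 1/549540 ≈ 1.8197e-6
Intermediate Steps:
p = -82742
1/(((81290 - p) + 372877) + 12631) = 1/(((81290 - 1*(-82742)) + 372877) + 12631) = 1/(((81290 + 82742) + 372877) + 12631) = 1/((164032 + 372877) + 12631) = 1/(536909 + 12631) = 1/549540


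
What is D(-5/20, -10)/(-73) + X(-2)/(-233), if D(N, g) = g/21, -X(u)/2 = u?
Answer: -3802/357189 ≈ -0.010644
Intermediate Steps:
X(u) = -2*u
D(N, g) = g/21 (D(N, g) = g*(1/21) = g/21)
D(-5/20, -10)/(-73) + X(-2)/(-233) = ((1/21)*(-10))/(-73) - 2*(-2)/(-233) = -10/21*(-1/73) + 4*(-1/233) = 10/1533 - 4/233 = -3802/357189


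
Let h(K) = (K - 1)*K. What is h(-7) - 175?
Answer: -119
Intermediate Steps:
h(K) = K*(-1 + K) (h(K) = (-1 + K)*K = K*(-1 + K))
h(-7) - 175 = -7*(-1 - 7) - 175 = -7*(-8) - 175 = 56 - 175 = -119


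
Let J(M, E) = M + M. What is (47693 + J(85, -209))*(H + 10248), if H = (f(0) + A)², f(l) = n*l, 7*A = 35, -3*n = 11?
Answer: 491696599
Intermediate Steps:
n = -11/3 (n = -⅓*11 = -11/3 ≈ -3.6667)
A = 5 (A = (⅐)*35 = 5)
J(M, E) = 2*M
f(l) = -11*l/3
H = 25 (H = (-11/3*0 + 5)² = (0 + 5)² = 5² = 25)
(47693 + J(85, -209))*(H + 10248) = (47693 + 2*85)*(25 + 10248) = (47693 + 170)*10273 = 47863*10273 = 491696599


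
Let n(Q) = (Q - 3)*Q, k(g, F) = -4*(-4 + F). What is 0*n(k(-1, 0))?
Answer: 0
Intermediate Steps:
k(g, F) = 16 - 4*F
n(Q) = Q*(-3 + Q) (n(Q) = (-3 + Q)*Q = Q*(-3 + Q))
0*n(k(-1, 0)) = 0*((16 - 4*0)*(-3 + (16 - 4*0))) = 0*((16 + 0)*(-3 + (16 + 0))) = 0*(16*(-3 + 16)) = 0*(16*13) = 0*208 = 0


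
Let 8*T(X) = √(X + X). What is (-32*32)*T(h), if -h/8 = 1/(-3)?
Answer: -512*√3/3 ≈ -295.60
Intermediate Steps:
h = 8/3 (h = -8/(-3) = -8*(-⅓) = 8/3 ≈ 2.6667)
T(X) = √2*√X/8 (T(X) = √(X + X)/8 = √(2*X)/8 = (√2*√X)/8 = √2*√X/8)
(-32*32)*T(h) = (-32*32)*(√2*√(8/3)/8) = -128*√2*2*√6/3 = -512*√3/3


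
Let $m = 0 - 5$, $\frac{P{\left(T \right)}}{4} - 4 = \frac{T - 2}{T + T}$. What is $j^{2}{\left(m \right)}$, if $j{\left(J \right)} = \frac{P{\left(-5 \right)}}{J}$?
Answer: $\frac{8836}{625} \approx 14.138$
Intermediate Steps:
$P{\left(T \right)} = 16 + \frac{2 \left(-2 + T\right)}{T}$ ($P{\left(T \right)} = 16 + 4 \frac{T - 2}{T + T} = 16 + 4 \frac{-2 + T}{2 T} = 16 + \frac{2 \left(-2 + T\right)}{T}$)
$m = -5$
$j{\left(J \right)} = \frac{94}{5 J}$ ($j{\left(J \right)} = \frac{18 - \frac{4}{-5}}{J} = \frac{18 - - \frac{4}{5}}{J} = \frac{18 + \frac{4}{5}}{J} = \frac{94}{5 J}$)
$j^{2}{\left(m \right)} = \left(\frac{94}{5 \left(-5\right)}\right)^{2} = \left(\frac{94}{5} \left(- \frac{1}{5}\right)\right)^{2} = \left(- \frac{94}{25}\right)^{2} = \frac{8836}{625}$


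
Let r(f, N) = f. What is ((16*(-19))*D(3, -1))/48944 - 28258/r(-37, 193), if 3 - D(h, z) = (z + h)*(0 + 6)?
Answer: 4549871/5957 ≈ 763.79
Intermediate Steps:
D(h, z) = 3 - 6*h - 6*z (D(h, z) = 3 - (z + h)*(0 + 6) = 3 - (h + z)*6 = 3 - (6*h + 6*z) = 3 + (-6*h - 6*z) = 3 - 6*h - 6*z)
((16*(-19))*D(3, -1))/48944 - 28258/r(-37, 193) = ((16*(-19))*(3 - 6*3 - 6*(-1)))/48944 - 28258/(-37) = -304*(3 - 18 + 6)*(1/48944) - 28258*(-1/37) = -304*(-9)*(1/48944) + 28258/37 = 2736*(1/48944) + 28258/37 = 9/161 + 28258/37 = 4549871/5957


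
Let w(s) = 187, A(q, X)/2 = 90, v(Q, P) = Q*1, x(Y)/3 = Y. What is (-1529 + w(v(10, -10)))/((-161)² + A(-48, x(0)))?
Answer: -1342/26101 ≈ -0.051416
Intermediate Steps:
x(Y) = 3*Y
v(Q, P) = Q
A(q, X) = 180 (A(q, X) = 2*90 = 180)
(-1529 + w(v(10, -10)))/((-161)² + A(-48, x(0))) = (-1529 + 187)/((-161)² + 180) = -1342/(25921 + 180) = -1342/26101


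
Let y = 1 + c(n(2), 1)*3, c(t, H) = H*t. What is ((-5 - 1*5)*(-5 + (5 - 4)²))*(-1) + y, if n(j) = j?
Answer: -33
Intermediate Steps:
y = 7 (y = 1 + (1*2)*3 = 1 + 2*3 = 1 + 6 = 7)
((-5 - 1*5)*(-5 + (5 - 4)²))*(-1) + y = ((-5 - 1*5)*(-5 + (5 - 4)²))*(-1) + 7 = ((-5 - 5)*(-5 + 1²))*(-1) + 7 = -10*(-5 + 1)*(-1) + 7 = -10*(-4)*(-1) + 7 = 40*(-1) + 7 = -40 + 7 = -33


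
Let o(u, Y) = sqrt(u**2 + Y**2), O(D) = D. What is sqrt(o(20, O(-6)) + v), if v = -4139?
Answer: sqrt(-4139 + 2*sqrt(109)) ≈ 64.173*I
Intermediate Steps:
o(u, Y) = sqrt(Y**2 + u**2)
sqrt(o(20, O(-6)) + v) = sqrt(sqrt((-6)**2 + 20**2) - 4139) = sqrt(sqrt(36 + 400) - 4139) = sqrt(sqrt(436) - 4139) = sqrt(2*sqrt(109) - 4139) = sqrt(-4139 + 2*sqrt(109))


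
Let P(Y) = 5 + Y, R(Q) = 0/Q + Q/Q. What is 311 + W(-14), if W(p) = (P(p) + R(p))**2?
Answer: 375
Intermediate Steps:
R(Q) = 1 (R(Q) = 0 + 1 = 1)
W(p) = (6 + p)**2 (W(p) = ((5 + p) + 1)**2 = (6 + p)**2)
311 + W(-14) = 311 + (6 - 14)**2 = 311 + (-8)**2 = 311 + 64 = 375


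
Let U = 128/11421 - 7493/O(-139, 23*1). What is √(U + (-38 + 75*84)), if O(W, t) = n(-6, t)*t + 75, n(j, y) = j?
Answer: √503505837849/8883 ≈ 79.881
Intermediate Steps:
O(W, t) = 75 - 6*t (O(W, t) = -6*t + 75 = 75 - 6*t)
U = 9509513/79947 (U = 128/11421 - 7493/(75 - 138) = 128/11421 - 7493/(-63) = 128/11421 - 7493*(-1/63) = 128/11421 + 7493/63 = 9509513/79947 ≈ 118.95)
√(U + (-38 + 75*84)) = √(9509513/79947 + (-38 + 75*84)) = √(9509513/79947 + (-38 + 6300)) = √(9509513/79947 + 6262) = √(510137627/79947) = √503505837849/8883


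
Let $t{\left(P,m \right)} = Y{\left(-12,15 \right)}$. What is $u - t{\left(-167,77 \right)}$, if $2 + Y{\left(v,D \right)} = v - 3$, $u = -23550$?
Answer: $-23533$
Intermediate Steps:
$Y{\left(v,D \right)} = -5 + v$ ($Y{\left(v,D \right)} = -2 + \left(v - 3\right) = -2 + \left(-3 + v\right) = -5 + v$)
$t{\left(P,m \right)} = -17$ ($t{\left(P,m \right)} = -5 - 12 = -17$)
$u - t{\left(-167,77 \right)} = -23550 - -17 = -23550 + 17 = -23533$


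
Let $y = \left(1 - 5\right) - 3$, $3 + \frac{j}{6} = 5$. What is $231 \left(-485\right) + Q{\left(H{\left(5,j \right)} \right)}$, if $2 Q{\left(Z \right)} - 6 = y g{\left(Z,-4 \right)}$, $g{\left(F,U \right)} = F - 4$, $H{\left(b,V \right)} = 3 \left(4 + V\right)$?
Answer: $-112186$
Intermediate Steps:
$j = 12$ ($j = -18 + 6 \cdot 5 = -18 + 30 = 12$)
$H{\left(b,V \right)} = 12 + 3 V$
$g{\left(F,U \right)} = -4 + F$
$y = -7$ ($y = -4 - 3 = -7$)
$Q{\left(Z \right)} = 17 - \frac{7 Z}{2}$ ($Q{\left(Z \right)} = 3 + \frac{\left(-7\right) \left(-4 + Z\right)}{2} = 3 + \frac{28 - 7 Z}{2} = 3 - \left(-14 + \frac{7 Z}{2}\right) = 17 - \frac{7 Z}{2}$)
$231 \left(-485\right) + Q{\left(H{\left(5,j \right)} \right)} = 231 \left(-485\right) + \left(17 - \frac{7 \left(12 + 3 \cdot 12\right)}{2}\right) = -112035 + \left(17 - \frac{7 \left(12 + 36\right)}{2}\right) = -112035 + \left(17 - 168\right) = -112035 - 151 = -112186$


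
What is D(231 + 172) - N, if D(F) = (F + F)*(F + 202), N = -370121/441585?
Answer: 215330463671/441585 ≈ 4.8763e+5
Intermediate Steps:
N = -370121/441585 (N = -370121*1/441585 = -370121/441585 ≈ -0.83816)
D(F) = 2*F*(202 + F) (D(F) = (2*F)*(202 + F) = 2*F*(202 + F))
D(231 + 172) - N = 2*(231 + 172)*(202 + (231 + 172)) - 1*(-370121/441585) = 2*403*(202 + 403) + 370121/441585 = 2*403*605 + 370121/441585 = 487630 + 370121/441585 = 215330463671/441585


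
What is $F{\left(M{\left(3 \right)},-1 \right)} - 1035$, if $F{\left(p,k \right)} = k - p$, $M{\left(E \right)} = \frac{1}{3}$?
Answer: $- \frac{3109}{3} \approx -1036.3$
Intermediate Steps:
$M{\left(E \right)} = \frac{1}{3}$
$F{\left(M{\left(3 \right)},-1 \right)} - 1035 = \left(-1 - \frac{1}{3}\right) - 1035 = - \frac{4}{3} - 1035 = - \frac{3109}{3}$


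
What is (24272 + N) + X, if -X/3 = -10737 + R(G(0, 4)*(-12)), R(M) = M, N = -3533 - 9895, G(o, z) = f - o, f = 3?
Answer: 43163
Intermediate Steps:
G(o, z) = 3 - o
N = -13428
X = 32319 (X = -3*(-10737 + (3 - 1*0)*(-12)) = -3*(-10737 + (3 + 0)*(-12)) = -3*(-10737 + 3*(-12)) = -3*(-10737 - 36) = -3*(-10773) = 32319)
(24272 + N) + X = (24272 - 13428) + 32319 = 10844 + 32319 = 43163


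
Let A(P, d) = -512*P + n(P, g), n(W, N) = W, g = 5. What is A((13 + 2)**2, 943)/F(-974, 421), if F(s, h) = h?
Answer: -114975/421 ≈ -273.10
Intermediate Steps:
A(P, d) = -511*P (A(P, d) = -512*P + P = -511*P)
A((13 + 2)**2, 943)/F(-974, 421) = -511*(13 + 2)**2/421 = -511*15**2*(1/421) = -511*225*(1/421) = -114975*1/421 = -114975/421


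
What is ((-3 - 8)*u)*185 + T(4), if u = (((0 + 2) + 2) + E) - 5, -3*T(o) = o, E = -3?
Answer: 24416/3 ≈ 8138.7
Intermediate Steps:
T(o) = -o/3
u = -4 (u = (((0 + 2) + 2) - 3) - 5 = ((2 + 2) - 3) - 5 = (4 - 3) - 5 = 1 - 5 = -4)
((-3 - 8)*u)*185 + T(4) = ((-3 - 8)*(-4))*185 - 1/3*4 = -11*(-4)*185 - 4/3 = 44*185 - 4/3 = 8140 - 4/3 = 24416/3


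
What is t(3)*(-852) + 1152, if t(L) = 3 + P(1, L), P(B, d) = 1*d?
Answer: -3960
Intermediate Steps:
P(B, d) = d
t(L) = 3 + L
t(3)*(-852) + 1152 = (3 + 3)*(-852) + 1152 = 6*(-852) + 1152 = -5112 + 1152 = -3960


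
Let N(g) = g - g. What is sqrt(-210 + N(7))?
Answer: I*sqrt(210) ≈ 14.491*I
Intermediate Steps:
N(g) = 0
sqrt(-210 + N(7)) = sqrt(-210 + 0) = sqrt(-210) = I*sqrt(210)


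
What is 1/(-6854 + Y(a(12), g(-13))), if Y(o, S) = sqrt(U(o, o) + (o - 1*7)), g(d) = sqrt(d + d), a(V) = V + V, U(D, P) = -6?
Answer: -6854/46977305 - sqrt(11)/46977305 ≈ -0.00014597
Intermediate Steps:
a(V) = 2*V
g(d) = sqrt(2)*sqrt(d) (g(d) = sqrt(2*d) = sqrt(2)*sqrt(d))
Y(o, S) = sqrt(-13 + o) (Y(o, S) = sqrt(-6 + (o - 1*7)) = sqrt(-6 + (o - 7)) = sqrt(-6 + (-7 + o)) = sqrt(-13 + o))
1/(-6854 + Y(a(12), g(-13))) = 1/(-6854 + sqrt(-13 + 2*12)) = 1/(-6854 + sqrt(-13 + 24)) = 1/(-6854 + sqrt(11))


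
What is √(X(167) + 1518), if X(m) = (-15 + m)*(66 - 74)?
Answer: √302 ≈ 17.378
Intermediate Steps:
X(m) = 120 - 8*m (X(m) = (-15 + m)*(-8) = 120 - 8*m)
√(X(167) + 1518) = √((120 - 8*167) + 1518) = √((120 - 1336) + 1518) = √(-1216 + 1518) = √302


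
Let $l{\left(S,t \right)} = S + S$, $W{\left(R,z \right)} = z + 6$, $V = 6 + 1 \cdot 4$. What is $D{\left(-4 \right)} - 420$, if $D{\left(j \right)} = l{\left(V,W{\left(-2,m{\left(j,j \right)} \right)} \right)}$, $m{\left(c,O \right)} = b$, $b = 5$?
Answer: $-400$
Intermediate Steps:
$V = 10$ ($V = 6 + 4 = 10$)
$m{\left(c,O \right)} = 5$
$W{\left(R,z \right)} = 6 + z$
$l{\left(S,t \right)} = 2 S$
$D{\left(j \right)} = 20$ ($D{\left(j \right)} = 2 \cdot 10 = 20$)
$D{\left(-4 \right)} - 420 = 20 - 420 = -400$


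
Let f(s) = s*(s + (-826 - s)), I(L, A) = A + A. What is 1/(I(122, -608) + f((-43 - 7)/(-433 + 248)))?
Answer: -37/53252 ≈ -0.00069481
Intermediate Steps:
I(L, A) = 2*A
f(s) = -826*s (f(s) = s*(-826) = -826*s)
1/(I(122, -608) + f((-43 - 7)/(-433 + 248))) = 1/(2*(-608) - 826*(-43 - 7)/(-433 + 248)) = 1/(-1216 - (-41300)/(-185)) = 1/(-1216 - (-41300)*(-1)/185) = 1/(-1216 - 826*10/37) = 1/(-1216 - 8260/37) = 1/(-53252/37) = -37/53252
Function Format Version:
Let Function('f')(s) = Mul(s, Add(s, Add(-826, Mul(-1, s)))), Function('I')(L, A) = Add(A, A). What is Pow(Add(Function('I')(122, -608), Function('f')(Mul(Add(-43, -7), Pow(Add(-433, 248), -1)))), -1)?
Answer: Rational(-37, 53252) ≈ -0.00069481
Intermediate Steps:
Function('I')(L, A) = Mul(2, A)
Function('f')(s) = Mul(-826, s) (Function('f')(s) = Mul(s, -826) = Mul(-826, s))
Pow(Add(Function('I')(122, -608), Function('f')(Mul(Add(-43, -7), Pow(Add(-433, 248), -1)))), -1) = Pow(Add(Mul(2, -608), Mul(-826, Mul(Add(-43, -7), Pow(Add(-433, 248), -1)))), -1) = Pow(Add(-1216, Mul(-826, Mul(-50, Pow(-185, -1)))), -1) = Pow(Add(-1216, Mul(-826, Mul(-50, Rational(-1, 185)))), -1) = Pow(Add(-1216, Mul(-826, Rational(10, 37))), -1) = Pow(Add(-1216, Rational(-8260, 37)), -1) = Pow(Rational(-53252, 37), -1) = Rational(-37, 53252)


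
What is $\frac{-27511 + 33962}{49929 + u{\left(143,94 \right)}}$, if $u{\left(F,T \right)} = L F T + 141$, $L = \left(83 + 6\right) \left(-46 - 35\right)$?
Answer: $- \frac{6451}{96853308} \approx -6.6606 \cdot 10^{-5}$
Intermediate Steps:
$L = -7209$ ($L = 89 \left(-81\right) = -7209$)
$u{\left(F,T \right)} = 141 - 7209 F T$ ($u{\left(F,T \right)} = - 7209 F T + 141 = 141 - 7209 F T$)
$\frac{-27511 + 33962}{49929 + u{\left(143,94 \right)}} = \frac{-27511 + 33962}{49929 + \left(141 - 1030887 \cdot 94\right)} = \frac{6451}{49929 + \left(141 - 96903378\right)} = \frac{6451}{49929 - 96903237} = \frac{6451}{-96853308} = 6451 \left(- \frac{1}{96853308}\right) = - \frac{6451}{96853308}$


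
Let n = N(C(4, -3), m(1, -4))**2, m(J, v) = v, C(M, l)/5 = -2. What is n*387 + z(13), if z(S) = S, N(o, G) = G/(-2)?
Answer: 1561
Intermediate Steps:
C(M, l) = -10 (C(M, l) = 5*(-2) = -10)
N(o, G) = -G/2 (N(o, G) = G*(-1/2) = -G/2)
n = 4 (n = (-1/2*(-4))**2 = 2**2 = 4)
n*387 + z(13) = 4*387 + 13 = 1548 + 13 = 1561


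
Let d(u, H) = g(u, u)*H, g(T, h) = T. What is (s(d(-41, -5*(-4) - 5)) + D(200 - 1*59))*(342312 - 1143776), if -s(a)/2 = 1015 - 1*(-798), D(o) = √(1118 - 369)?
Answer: 2906108464 - 801464*√749 ≈ 2.8842e+9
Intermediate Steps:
D(o) = √749
d(u, H) = H*u (d(u, H) = u*H = H*u)
s(a) = -3626 (s(a) = -2*(1015 - 1*(-798)) = -2*(1015 + 798) = -2*1813 = -3626)
(s(d(-41, -5*(-4) - 5)) + D(200 - 1*59))*(342312 - 1143776) = (-3626 + √749)*(342312 - 1143776) = (-3626 + √749)*(-801464) = 2906108464 - 801464*√749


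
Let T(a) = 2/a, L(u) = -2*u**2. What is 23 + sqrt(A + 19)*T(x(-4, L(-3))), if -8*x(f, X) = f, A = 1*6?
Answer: 43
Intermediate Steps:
A = 6
x(f, X) = -f/8
23 + sqrt(A + 19)*T(x(-4, L(-3))) = 23 + sqrt(6 + 19)*(2/((-1/8*(-4)))) = 23 + sqrt(25)*(2/(1/2)) = 23 + 5*(2*2) = 23 + 5*4 = 23 + 20 = 43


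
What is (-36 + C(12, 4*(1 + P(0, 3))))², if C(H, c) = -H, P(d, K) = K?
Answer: 2304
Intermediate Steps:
(-36 + C(12, 4*(1 + P(0, 3))))² = (-36 - 1*12)² = (-36 - 12)² = (-48)² = 2304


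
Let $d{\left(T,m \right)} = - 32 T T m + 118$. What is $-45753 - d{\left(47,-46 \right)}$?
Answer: $-3297519$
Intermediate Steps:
$d{\left(T,m \right)} = 118 - 32 m T^{2}$ ($d{\left(T,m \right)} = - 32 T^{2} m + 118 = - 32 m T^{2} + 118 = 118 - 32 m T^{2}$)
$-45753 - d{\left(47,-46 \right)} = -45753 - \left(118 - - 1472 \cdot 47^{2}\right) = -45753 - \left(118 - \left(-1472\right) 2209\right) = -45753 - \left(118 + 3251648\right) = -45753 - 3251766 = -3297519$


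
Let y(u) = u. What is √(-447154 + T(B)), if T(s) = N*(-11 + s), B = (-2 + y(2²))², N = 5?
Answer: I*√447189 ≈ 668.72*I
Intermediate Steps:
B = 4 (B = (-2 + 2²)² = (-2 + 4)² = 2² = 4)
T(s) = -55 + 5*s (T(s) = 5*(-11 + s) = -55 + 5*s)
√(-447154 + T(B)) = √(-447154 + (-55 + 5*4)) = √(-447154 + (-55 + 20)) = √(-447154 - 35) = √(-447189) = I*√447189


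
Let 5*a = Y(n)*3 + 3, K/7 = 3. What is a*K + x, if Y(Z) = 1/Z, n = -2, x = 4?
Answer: 103/10 ≈ 10.300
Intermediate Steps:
K = 21 (K = 7*3 = 21)
a = 3/10 (a = (3/(-2) + 3)/5 = (-1/2*3 + 3)/5 = (-3/2 + 3)/5 = (1/5)*(3/2) = 3/10 ≈ 0.30000)
a*K + x = (3/10)*21 + 4 = 63/10 + 4 = 103/10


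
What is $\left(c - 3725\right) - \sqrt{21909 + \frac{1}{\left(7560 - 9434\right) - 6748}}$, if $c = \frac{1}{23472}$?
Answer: $- \frac{87433199}{23472} - \frac{\sqrt{180965622326}}{2874} \approx -3873.0$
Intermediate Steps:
$c = \frac{1}{23472} \approx 4.2604 \cdot 10^{-5}$
$\left(c - 3725\right) - \sqrt{21909 + \frac{1}{\left(7560 - 9434\right) - 6748}} = \left(\frac{1}{23472} - 3725\right) - \sqrt{21909 + \frac{1}{\left(7560 - 9434\right) - 6748}} = - \frac{87433199}{23472} - \sqrt{21909 + \frac{1}{\left(7560 - 9434\right) - 6748}} = - \frac{87433199}{23472} - \sqrt{21909 + \frac{1}{-1874 - 6748}} = - \frac{87433199}{23472} - \sqrt{21909 + \frac{1}{-8622}} = - \frac{87433199}{23472} - \sqrt{21909 - \frac{1}{8622}} = - \frac{87433199}{23472} - \sqrt{\frac{188899397}{8622}} = - \frac{87433199}{23472} - \frac{\sqrt{180965622326}}{2874}$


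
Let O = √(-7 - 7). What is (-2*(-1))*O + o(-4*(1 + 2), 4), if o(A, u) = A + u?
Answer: -8 + 2*I*√14 ≈ -8.0 + 7.4833*I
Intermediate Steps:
O = I*√14 (O = √(-14) = I*√14 ≈ 3.7417*I)
(-2*(-1))*O + o(-4*(1 + 2), 4) = (-2*(-1))*(I*√14) + (-4*(1 + 2) + 4) = 2*(I*√14) + (-4*3 + 4) = 2*I*√14 + (-12 + 4) = 2*I*√14 - 8 = -8 + 2*I*√14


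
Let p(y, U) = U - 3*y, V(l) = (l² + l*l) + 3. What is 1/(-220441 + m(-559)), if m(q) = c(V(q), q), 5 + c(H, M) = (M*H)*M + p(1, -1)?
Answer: 1/195289467715 ≈ 5.1206e-12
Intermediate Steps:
V(l) = 3 + 2*l² (V(l) = (l² + l²) + 3 = 2*l² + 3 = 3 + 2*l²)
c(H, M) = -9 + H*M² (c(H, M) = -5 + ((M*H)*M + (-1 - 3*1)) = -5 + ((H*M)*M + (-1 - 3)) = -5 + (H*M² - 4) = -5 + (-4 + H*M²) = -9 + H*M²)
m(q) = -9 + q²*(3 + 2*q²) (m(q) = -9 + (3 + 2*q²)*q² = -9 + q²*(3 + 2*q²))
1/(-220441 + m(-559)) = 1/(-220441 + (-9 + (-559)²*(3 + 2*(-559)²))) = 1/(-220441 + (-9 + 312481*(3 + 2*312481))) = 1/(-220441 + (-9 + 312481*(3 + 624962))) = 1/(-220441 + (-9 + 312481*624965)) = 1/(-220441 + (-9 + 195289688165)) = 1/(-220441 + 195289688156) = 1/195289467715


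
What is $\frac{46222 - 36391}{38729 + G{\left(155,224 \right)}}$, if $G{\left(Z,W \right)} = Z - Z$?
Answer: $\frac{9831}{38729} \approx 0.25384$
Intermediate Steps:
$G{\left(Z,W \right)} = 0$
$\frac{46222 - 36391}{38729 + G{\left(155,224 \right)}} = \frac{46222 - 36391}{38729 + 0} = \frac{9831}{38729}$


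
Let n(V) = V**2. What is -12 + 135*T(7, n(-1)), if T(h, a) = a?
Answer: 123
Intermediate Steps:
-12 + 135*T(7, n(-1)) = -12 + 135*(-1)**2 = -12 + 135*1 = -12 + 135 = 123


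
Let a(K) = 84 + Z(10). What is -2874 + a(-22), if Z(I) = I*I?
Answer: -2690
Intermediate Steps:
Z(I) = I²
a(K) = 184 (a(K) = 84 + 10² = 84 + 100 = 184)
-2874 + a(-22) = -2874 + 184 = -2690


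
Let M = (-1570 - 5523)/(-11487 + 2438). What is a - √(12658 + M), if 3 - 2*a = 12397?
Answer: -6197 - √1036556932415/9049 ≈ -6309.5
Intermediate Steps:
a = -6197 (a = 3/2 - ½*12397 = 3/2 - 12397/2 = -6197)
M = 7093/9049 (M = -7093/(-9049) = -7093*(-1/9049) = 7093/9049 ≈ 0.78384)
a - √(12658 + M) = -6197 - √(12658 + 7093/9049) = -6197 - √(114549335/9049) = -6197 - √1036556932415/9049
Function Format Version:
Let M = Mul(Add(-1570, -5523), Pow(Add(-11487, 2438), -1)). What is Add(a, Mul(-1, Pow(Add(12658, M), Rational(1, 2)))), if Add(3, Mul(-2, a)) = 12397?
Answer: Add(-6197, Mul(Rational(-1, 9049), Pow(1036556932415, Rational(1, 2)))) ≈ -6309.5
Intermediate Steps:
a = -6197 (a = Add(Rational(3, 2), Mul(Rational(-1, 2), 12397)) = Add(Rational(3, 2), Rational(-12397, 2)) = -6197)
M = Rational(7093, 9049) (M = Mul(-7093, Pow(-9049, -1)) = Mul(-7093, Rational(-1, 9049)) = Rational(7093, 9049) ≈ 0.78384)
Add(a, Mul(-1, Pow(Add(12658, M), Rational(1, 2)))) = Add(-6197, Mul(-1, Pow(Add(12658, Rational(7093, 9049)), Rational(1, 2)))) = Add(-6197, Mul(-1, Pow(Rational(114549335, 9049), Rational(1, 2)))) = Add(-6197, Mul(-1, Mul(Rational(1, 9049), Pow(1036556932415, Rational(1, 2))))) = Add(-6197, Mul(Rational(-1, 9049), Pow(1036556932415, Rational(1, 2))))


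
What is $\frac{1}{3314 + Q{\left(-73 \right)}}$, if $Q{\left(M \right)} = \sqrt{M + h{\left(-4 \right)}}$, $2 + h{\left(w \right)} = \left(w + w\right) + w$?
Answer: $\frac{3314}{10982683} - \frac{i \sqrt{87}}{10982683} \approx 0.00030175 - 8.4928 \cdot 10^{-7} i$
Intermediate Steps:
$h{\left(w \right)} = -2 + 3 w$ ($h{\left(w \right)} = -2 + \left(\left(w + w\right) + w\right) = -2 + \left(2 w + w\right) = -2 + 3 w$)
$Q{\left(M \right)} = \sqrt{-14 + M}$ ($Q{\left(M \right)} = \sqrt{M + \left(-2 + 3 \left(-4\right)\right)} = \sqrt{M - 14} = \sqrt{-14 + M}$)
$\frac{1}{3314 + Q{\left(-73 \right)}} = \frac{1}{3314 + \sqrt{-14 - 73}} = \frac{1}{3314 + \sqrt{-87}} = \frac{1}{3314 + i \sqrt{87}}$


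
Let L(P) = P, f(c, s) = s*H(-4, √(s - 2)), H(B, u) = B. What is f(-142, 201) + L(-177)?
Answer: -981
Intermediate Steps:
f(c, s) = -4*s (f(c, s) = s*(-4) = -4*s)
f(-142, 201) + L(-177) = -4*201 - 177 = -804 - 177 = -981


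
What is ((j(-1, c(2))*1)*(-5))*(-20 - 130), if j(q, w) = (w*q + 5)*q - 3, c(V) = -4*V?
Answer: -12000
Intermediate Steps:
j(q, w) = -3 + q*(5 + q*w) (j(q, w) = (q*w + 5)*q - 3 = (5 + q*w)*q - 3 = q*(5 + q*w) - 3 = -3 + q*(5 + q*w))
((j(-1, c(2))*1)*(-5))*(-20 - 130) = (((-3 + 5*(-1) - 4*2*(-1)²)*1)*(-5))*(-20 - 130) = (((-3 - 5 - 8*1)*1)*(-5))*(-150) = (((-3 - 5 - 8)*1)*(-5))*(-150) = (-16*1*(-5))*(-150) = -16*(-5)*(-150) = 80*(-150) = -12000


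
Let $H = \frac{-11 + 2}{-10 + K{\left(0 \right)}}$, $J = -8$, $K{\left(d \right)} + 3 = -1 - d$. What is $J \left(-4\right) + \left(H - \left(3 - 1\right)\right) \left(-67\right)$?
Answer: $\frac{1721}{14} \approx 122.93$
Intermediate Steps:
$K{\left(d \right)} = -4 - d$ ($K{\left(d \right)} = -3 - \left(1 + d\right) = -4 - d$)
$H = \frac{9}{14}$ ($H = \frac{-11 + 2}{-10 - 4} = - \frac{9}{-10 + \left(-4 + 0\right)} = - \frac{9}{-10 - 4} = - \frac{9}{-14} = \left(-9\right) \left(- \frac{1}{14}\right) = \frac{9}{14} \approx 0.64286$)
$J \left(-4\right) + \left(H - \left(3 - 1\right)\right) \left(-67\right) = \left(-8\right) \left(-4\right) + \left(\frac{9}{14} - \left(3 - 1\right)\right) \left(-67\right) = 32 + \left(\frac{9}{14} - \left(3 - 1\right)\right) \left(-67\right) = 32 + \left(\frac{9}{14} - 2\right) \left(-67\right) = 32 - - \frac{1273}{14} = 32 + \frac{1273}{14} = \frac{1721}{14}$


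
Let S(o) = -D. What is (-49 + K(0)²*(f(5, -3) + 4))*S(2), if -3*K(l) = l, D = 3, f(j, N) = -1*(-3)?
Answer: 147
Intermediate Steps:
f(j, N) = 3
K(l) = -l/3
S(o) = -3 (S(o) = -1*3 = -3)
(-49 + K(0)²*(f(5, -3) + 4))*S(2) = (-49 + (-⅓*0)²*(3 + 4))*(-3) = (-49 + 0²*7)*(-3) = (-49 + 0*7)*(-3) = (-49 + 0)*(-3) = -49*(-3) = 147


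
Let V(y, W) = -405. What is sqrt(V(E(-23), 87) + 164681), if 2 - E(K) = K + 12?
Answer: 2*sqrt(41069) ≈ 405.31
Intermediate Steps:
E(K) = -10 - K (E(K) = 2 - (K + 12) = 2 - (12 + K) = 2 + (-12 - K) = -10 - K)
sqrt(V(E(-23), 87) + 164681) = sqrt(-405 + 164681) = sqrt(164276) = 2*sqrt(41069)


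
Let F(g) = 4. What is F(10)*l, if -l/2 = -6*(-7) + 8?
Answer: -400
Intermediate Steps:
l = -100 (l = -2*(-6*(-7) + 8) = -2*(42 + 8) = -2*50 = -100)
F(10)*l = 4*(-100) = -400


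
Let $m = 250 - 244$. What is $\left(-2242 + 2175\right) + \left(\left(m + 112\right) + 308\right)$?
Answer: $359$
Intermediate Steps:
$m = 6$
$\left(-2242 + 2175\right) + \left(\left(m + 112\right) + 308\right) = \left(-2242 + 2175\right) + \left(\left(6 + 112\right) + 308\right) = -67 + \left(118 + 308\right) = -67 + 426 = 359$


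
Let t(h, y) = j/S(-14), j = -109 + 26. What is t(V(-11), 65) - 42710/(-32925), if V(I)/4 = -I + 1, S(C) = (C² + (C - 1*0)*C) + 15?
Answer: 2930039/2680095 ≈ 1.0933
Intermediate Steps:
j = -83
S(C) = 15 + 2*C² (S(C) = (C² + (C + 0)*C) + 15 = (C² + C*C) + 15 = (C² + C²) + 15 = 2*C² + 15 = 15 + 2*C²)
V(I) = 4 - 4*I (V(I) = 4*(-I + 1) = 4*(1 - I) = 4 - 4*I)
t(h, y) = -83/407 (t(h, y) = -83/(15 + 2*(-14)²) = -83/(15 + 2*196) = -83/(15 + 392) = -83/407)
t(V(-11), 65) - 42710/(-32925) = -83/407 - 42710/(-32925) = -83/407 - 42710*(-1)/32925 = -83/407 - 1*(-8542/6585) = -83/407 + 8542/6585 = 2930039/2680095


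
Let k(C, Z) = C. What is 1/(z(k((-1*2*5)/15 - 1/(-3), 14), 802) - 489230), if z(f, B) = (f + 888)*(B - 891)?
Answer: -3/1704697 ≈ -1.7598e-6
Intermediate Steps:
z(f, B) = (-891 + B)*(888 + f) (z(f, B) = (888 + f)*(-891 + B) = (-891 + B)*(888 + f))
1/(z(k((-1*2*5)/15 - 1/(-3), 14), 802) - 489230) = 1/((-791208 - 891*((-1*2*5)/15 - 1/(-3)) + 888*802 + 802*((-1*2*5)/15 - 1/(-3))) - 489230) = 1/((-791208 - 891*(-2*5*(1/15) - 1*(-⅓)) + 712176 + 802*(-2*5*(1/15) - 1*(-⅓))) - 489230) = 1/((-791208 - 891*(-10*1/15 + ⅓) + 712176 + 802*(-10*1/15 + ⅓)) - 489230) = 1/((-791208 - 891*(-⅔ + ⅓) + 712176 + 802*(-⅔ + ⅓)) - 489230) = 1/((-791208 - 891*(-⅓) + 712176 + 802*(-⅓)) - 489230) = 1/((-791208 + 297 + 712176 - 802/3) - 489230) = 1/(-237007/3 - 489230) = 1/(-1704697/3) = -3/1704697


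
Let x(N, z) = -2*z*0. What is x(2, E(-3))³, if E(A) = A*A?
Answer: 0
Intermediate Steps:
E(A) = A²
x(N, z) = 0
x(2, E(-3))³ = 0³ = 0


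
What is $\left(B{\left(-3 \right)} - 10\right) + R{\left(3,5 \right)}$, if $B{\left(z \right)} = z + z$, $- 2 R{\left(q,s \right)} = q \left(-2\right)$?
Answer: $-13$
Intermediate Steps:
$R{\left(q,s \right)} = q$ ($R{\left(q,s \right)} = - \frac{q \left(-2\right)}{2} = - \frac{\left(-2\right) q}{2} = q$)
$B{\left(z \right)} = 2 z$
$\left(B{\left(-3 \right)} - 10\right) + R{\left(3,5 \right)} = \left(2 \left(-3\right) - 10\right) + 3 = \left(-6 - 10\right) + 3 = -16 + 3 = -13$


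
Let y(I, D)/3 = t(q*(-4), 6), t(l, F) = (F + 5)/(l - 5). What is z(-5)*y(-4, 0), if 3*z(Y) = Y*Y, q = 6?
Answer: -275/29 ≈ -9.4828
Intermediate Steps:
t(l, F) = (5 + F)/(-5 + l)
y(I, D) = -33/29 (y(I, D) = 3*((5 + 6)/(-5 + 6*(-4))) = 3*(11/(-5 - 24)) = 3*(11/(-29)) = 3*(-1/29*11) = 3*(-11/29) = -33/29)
z(Y) = Y**2/3 (z(Y) = (Y*Y)/3 = Y**2/3)
z(-5)*y(-4, 0) = ((1/3)*(-5)**2)*(-33/29) = ((1/3)*25)*(-33/29) = (25/3)*(-33/29) = -275/29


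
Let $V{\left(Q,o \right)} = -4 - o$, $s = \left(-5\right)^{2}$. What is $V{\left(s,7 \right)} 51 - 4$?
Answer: $-565$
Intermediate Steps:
$s = 25$
$V{\left(s,7 \right)} 51 - 4 = \left(-4 - 7\right) 51 - 4 = \left(-11\right) 51 - 4 = -561 - 4 = -565$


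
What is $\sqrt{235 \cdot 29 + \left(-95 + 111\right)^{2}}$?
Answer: $\sqrt{7071} \approx 84.089$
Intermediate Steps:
$\sqrt{235 \cdot 29 + \left(-95 + 111\right)^{2}} = \sqrt{6815 + 16^{2}} = \sqrt{6815 + 256} = \sqrt{7071}$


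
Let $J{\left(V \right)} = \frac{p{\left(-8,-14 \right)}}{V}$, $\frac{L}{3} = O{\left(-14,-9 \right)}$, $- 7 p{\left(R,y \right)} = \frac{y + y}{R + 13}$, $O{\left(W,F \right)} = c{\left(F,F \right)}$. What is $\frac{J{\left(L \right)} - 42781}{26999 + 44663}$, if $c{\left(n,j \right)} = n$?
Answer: $- \frac{5775439}{9674370} \approx -0.59698$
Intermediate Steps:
$O{\left(W,F \right)} = F$
$p{\left(R,y \right)} = - \frac{2 y}{7 \left(13 + R\right)}$ ($p{\left(R,y \right)} = - \frac{\left(y + y\right) \frac{1}{R + 13}}{7} = - \frac{2 y \frac{1}{13 + R}}{7} = - \frac{2 y}{7 \left(13 + R\right)}$)
$L = -27$ ($L = 3 \left(-9\right) = -27$)
$J{\left(V \right)} = \frac{4}{5 V}$ ($J{\left(V \right)} = \frac{\left(-2\right) \left(-14\right) \frac{1}{91 + 7 \left(-8\right)}}{V} = \frac{\left(-2\right) \left(-14\right) \frac{1}{91 - 56}}{V} = \frac{\left(-2\right) \left(-14\right) \frac{1}{35}}{V} = \frac{4}{5 V}$)
$\frac{J{\left(L \right)} - 42781}{26999 + 44663} = \frac{\frac{4}{5 \left(-27\right)} - 42781}{26999 + 44663} = \frac{\frac{4}{5} \left(- \frac{1}{27}\right) - 42781}{71662} = \left(- \frac{4}{135} - 42781\right) \frac{1}{71662} = \left(- \frac{5775439}{135}\right) \frac{1}{71662} = - \frac{5775439}{9674370}$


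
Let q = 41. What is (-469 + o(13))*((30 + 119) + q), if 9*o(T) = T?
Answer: -799520/9 ≈ -88836.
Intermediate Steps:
o(T) = T/9
(-469 + o(13))*((30 + 119) + q) = (-469 + (⅑)*13)*((30 + 119) + 41) = (-469 + 13/9)*(149 + 41) = -4208/9*190 = -799520/9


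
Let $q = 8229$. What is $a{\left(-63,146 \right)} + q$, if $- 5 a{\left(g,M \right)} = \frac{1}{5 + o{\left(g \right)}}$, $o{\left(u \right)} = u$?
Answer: $\frac{2386411}{290} \approx 8229.0$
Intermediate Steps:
$a{\left(g,M \right)} = - \frac{1}{5 \left(5 + g\right)}$
$a{\left(-63,146 \right)} + q = - \frac{1}{25 + 5 \left(-63\right)} + 8229 = - \frac{1}{25 - 315} + 8229 = - \frac{1}{-290} + 8229 = \left(-1\right) \left(- \frac{1}{290}\right) + 8229 = \frac{1}{290} + 8229 = \frac{2386411}{290}$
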